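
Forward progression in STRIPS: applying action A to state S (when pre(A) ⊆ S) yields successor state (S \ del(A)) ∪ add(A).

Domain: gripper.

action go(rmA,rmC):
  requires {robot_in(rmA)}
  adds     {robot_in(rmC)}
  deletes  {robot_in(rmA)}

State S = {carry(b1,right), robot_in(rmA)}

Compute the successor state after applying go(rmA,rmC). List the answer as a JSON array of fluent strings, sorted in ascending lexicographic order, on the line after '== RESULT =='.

Compute (S \ del) ∪ add:
  pre ⊆ S: {robot_in(rmA)} ⊆ S  — applicable
  S \ del = {carry(b1,right)}
  ∪ add   = {carry(b1,right), robot_in(rmC)}

== RESULT ==
["carry(b1,right)", "robot_in(rmC)"]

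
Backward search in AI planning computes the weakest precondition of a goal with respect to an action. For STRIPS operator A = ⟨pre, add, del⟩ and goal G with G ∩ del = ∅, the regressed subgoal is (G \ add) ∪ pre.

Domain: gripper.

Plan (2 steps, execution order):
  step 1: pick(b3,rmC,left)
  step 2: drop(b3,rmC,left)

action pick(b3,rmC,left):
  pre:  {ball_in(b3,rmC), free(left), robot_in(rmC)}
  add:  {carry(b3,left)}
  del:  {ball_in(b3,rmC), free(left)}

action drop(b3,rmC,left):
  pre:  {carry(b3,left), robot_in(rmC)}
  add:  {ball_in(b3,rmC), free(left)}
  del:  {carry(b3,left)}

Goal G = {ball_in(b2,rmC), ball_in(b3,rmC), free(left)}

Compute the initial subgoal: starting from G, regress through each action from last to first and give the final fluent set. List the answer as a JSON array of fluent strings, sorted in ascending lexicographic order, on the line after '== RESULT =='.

Regress step by step:
  through step 2 (drop(b3,rmC,left)): drop {ball_in(b3,rmC), free(left)}, keep {ball_in(b2,rmC)}, require {carry(b3,left), robot_in(rmC)}
    → {ball_in(b2,rmC), carry(b3,left), robot_in(rmC)}
  through step 1 (pick(b3,rmC,left)): drop {carry(b3,left)}, keep {ball_in(b2,rmC), robot_in(rmC)}, require {ball_in(b3,rmC), free(left), robot_in(rmC)}
    → {ball_in(b2,rmC), ball_in(b3,rmC), free(left), robot_in(rmC)}

== RESULT ==
["ball_in(b2,rmC)", "ball_in(b3,rmC)", "free(left)", "robot_in(rmC)"]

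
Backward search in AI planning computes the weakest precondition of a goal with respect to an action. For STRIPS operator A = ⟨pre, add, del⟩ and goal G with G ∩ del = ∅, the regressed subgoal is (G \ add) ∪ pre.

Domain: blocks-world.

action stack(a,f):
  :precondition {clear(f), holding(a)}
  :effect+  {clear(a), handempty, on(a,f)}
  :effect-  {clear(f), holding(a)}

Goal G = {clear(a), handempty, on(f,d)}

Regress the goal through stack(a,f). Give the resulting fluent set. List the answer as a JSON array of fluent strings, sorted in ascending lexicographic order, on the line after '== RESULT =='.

Compute (G \ add) ∪ pre:
  G ∩ del = {}  (empty — regression defined)
  G \ add = {clear(a), handempty, on(f,d)} \ {clear(a), handempty, on(a,f)} = {on(f,d)}
  ∪ pre   = {on(f,d)} ∪ {clear(f), holding(a)}
          = {clear(f), holding(a), on(f,d)}

== RESULT ==
["clear(f)", "holding(a)", "on(f,d)"]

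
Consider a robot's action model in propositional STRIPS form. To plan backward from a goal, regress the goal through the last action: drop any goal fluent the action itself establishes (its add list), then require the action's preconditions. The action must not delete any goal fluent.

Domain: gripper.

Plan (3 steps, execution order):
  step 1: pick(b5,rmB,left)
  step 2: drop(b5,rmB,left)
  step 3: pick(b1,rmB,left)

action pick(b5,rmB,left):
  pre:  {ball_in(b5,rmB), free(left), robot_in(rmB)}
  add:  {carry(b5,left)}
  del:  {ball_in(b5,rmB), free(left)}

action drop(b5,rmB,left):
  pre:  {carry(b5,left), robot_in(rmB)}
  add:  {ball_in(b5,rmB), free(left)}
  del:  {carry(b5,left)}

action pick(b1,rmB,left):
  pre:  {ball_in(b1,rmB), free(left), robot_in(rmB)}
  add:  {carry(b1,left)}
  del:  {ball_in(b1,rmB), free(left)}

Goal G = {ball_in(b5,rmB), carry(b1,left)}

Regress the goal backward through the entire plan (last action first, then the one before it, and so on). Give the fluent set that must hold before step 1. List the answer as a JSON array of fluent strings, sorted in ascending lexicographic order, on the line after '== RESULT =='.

Regress step by step:
  through step 3 (pick(b1,rmB,left)): drop {carry(b1,left)}, keep {ball_in(b5,rmB)}, require {ball_in(b1,rmB), free(left), robot_in(rmB)}
    → {ball_in(b1,rmB), ball_in(b5,rmB), free(left), robot_in(rmB)}
  through step 2 (drop(b5,rmB,left)): drop {ball_in(b5,rmB), free(left)}, keep {ball_in(b1,rmB), robot_in(rmB)}, require {carry(b5,left), robot_in(rmB)}
    → {ball_in(b1,rmB), carry(b5,left), robot_in(rmB)}
  through step 1 (pick(b5,rmB,left)): drop {carry(b5,left)}, keep {ball_in(b1,rmB), robot_in(rmB)}, require {ball_in(b5,rmB), free(left), robot_in(rmB)}
    → {ball_in(b1,rmB), ball_in(b5,rmB), free(left), robot_in(rmB)}

== RESULT ==
["ball_in(b1,rmB)", "ball_in(b5,rmB)", "free(left)", "robot_in(rmB)"]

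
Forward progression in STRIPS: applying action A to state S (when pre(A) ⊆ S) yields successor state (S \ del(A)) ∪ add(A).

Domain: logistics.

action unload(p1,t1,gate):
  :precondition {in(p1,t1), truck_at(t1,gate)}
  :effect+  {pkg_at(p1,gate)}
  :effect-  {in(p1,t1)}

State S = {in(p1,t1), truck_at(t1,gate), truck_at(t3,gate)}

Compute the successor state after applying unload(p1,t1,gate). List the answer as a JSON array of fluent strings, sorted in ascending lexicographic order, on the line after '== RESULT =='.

Compute (S \ del) ∪ add:
  pre ⊆ S: {in(p1,t1), truck_at(t1,gate)} ⊆ S  — applicable
  S \ del = {truck_at(t1,gate), truck_at(t3,gate)}
  ∪ add   = {pkg_at(p1,gate), truck_at(t1,gate), truck_at(t3,gate)}

== RESULT ==
["pkg_at(p1,gate)", "truck_at(t1,gate)", "truck_at(t3,gate)"]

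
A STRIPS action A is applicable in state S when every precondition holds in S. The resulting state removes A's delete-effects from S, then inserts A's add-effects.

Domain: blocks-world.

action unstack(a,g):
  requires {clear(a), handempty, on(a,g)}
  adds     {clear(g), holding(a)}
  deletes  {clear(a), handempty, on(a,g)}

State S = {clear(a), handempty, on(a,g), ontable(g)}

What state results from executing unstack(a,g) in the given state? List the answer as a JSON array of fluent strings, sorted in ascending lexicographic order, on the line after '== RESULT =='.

Progress:
  pre ⊆ S: {clear(a), handempty, on(a,g)} ⊆ S  — applicable
  S \ del = {ontable(g)}
  ∪ add   = {clear(g), holding(a), ontable(g)}

== RESULT ==
["clear(g)", "holding(a)", "ontable(g)"]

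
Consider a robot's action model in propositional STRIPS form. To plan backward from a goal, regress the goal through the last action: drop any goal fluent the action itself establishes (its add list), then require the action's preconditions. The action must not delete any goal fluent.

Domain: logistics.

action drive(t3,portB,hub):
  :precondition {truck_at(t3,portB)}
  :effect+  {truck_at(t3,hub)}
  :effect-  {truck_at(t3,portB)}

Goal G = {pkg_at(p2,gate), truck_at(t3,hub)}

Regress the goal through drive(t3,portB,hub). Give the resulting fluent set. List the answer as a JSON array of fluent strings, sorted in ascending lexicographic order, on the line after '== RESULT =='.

Compute (G \ add) ∪ pre:
  G ∩ del = {}  (empty — regression defined)
  G \ add = {pkg_at(p2,gate), truck_at(t3,hub)} \ {truck_at(t3,hub)} = {pkg_at(p2,gate)}
  ∪ pre   = {pkg_at(p2,gate)} ∪ {truck_at(t3,portB)}
          = {pkg_at(p2,gate), truck_at(t3,portB)}

== RESULT ==
["pkg_at(p2,gate)", "truck_at(t3,portB)"]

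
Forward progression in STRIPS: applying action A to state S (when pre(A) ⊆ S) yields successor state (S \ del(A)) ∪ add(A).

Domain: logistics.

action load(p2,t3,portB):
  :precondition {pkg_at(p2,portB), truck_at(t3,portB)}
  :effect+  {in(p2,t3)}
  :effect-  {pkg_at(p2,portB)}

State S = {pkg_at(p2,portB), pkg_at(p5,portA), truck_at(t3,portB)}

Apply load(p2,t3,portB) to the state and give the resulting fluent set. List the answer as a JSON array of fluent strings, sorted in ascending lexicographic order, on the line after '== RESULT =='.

Progress:
  pre ⊆ S: {pkg_at(p2,portB), truck_at(t3,portB)} ⊆ S  — applicable
  S \ del = {pkg_at(p5,portA), truck_at(t3,portB)}
  ∪ add   = {in(p2,t3), pkg_at(p5,portA), truck_at(t3,portB)}

== RESULT ==
["in(p2,t3)", "pkg_at(p5,portA)", "truck_at(t3,portB)"]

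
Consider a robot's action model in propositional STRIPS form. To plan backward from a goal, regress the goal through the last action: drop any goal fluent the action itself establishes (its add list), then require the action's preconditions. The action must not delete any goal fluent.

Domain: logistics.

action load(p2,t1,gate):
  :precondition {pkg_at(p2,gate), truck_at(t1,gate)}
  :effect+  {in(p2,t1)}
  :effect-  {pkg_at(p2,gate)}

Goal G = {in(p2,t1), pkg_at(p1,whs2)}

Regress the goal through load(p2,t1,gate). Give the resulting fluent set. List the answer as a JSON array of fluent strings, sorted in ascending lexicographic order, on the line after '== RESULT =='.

Compute (G \ add) ∪ pre:
  G ∩ del = {}  (empty — regression defined)
  G \ add = {in(p2,t1), pkg_at(p1,whs2)} \ {in(p2,t1)} = {pkg_at(p1,whs2)}
  ∪ pre   = {pkg_at(p1,whs2)} ∪ {pkg_at(p2,gate), truck_at(t1,gate)}
          = {pkg_at(p1,whs2), pkg_at(p2,gate), truck_at(t1,gate)}

== RESULT ==
["pkg_at(p1,whs2)", "pkg_at(p2,gate)", "truck_at(t1,gate)"]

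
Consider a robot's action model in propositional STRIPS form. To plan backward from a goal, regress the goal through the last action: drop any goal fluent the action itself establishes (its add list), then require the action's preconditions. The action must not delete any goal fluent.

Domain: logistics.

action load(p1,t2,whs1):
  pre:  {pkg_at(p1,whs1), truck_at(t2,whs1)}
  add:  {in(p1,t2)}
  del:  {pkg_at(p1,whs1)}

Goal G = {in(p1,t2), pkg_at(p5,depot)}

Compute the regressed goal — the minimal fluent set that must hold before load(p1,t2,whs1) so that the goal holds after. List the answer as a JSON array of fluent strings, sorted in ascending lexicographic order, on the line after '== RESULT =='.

Compute (G \ add) ∪ pre:
  G ∩ del = {}  (empty — regression defined)
  G \ add = {in(p1,t2), pkg_at(p5,depot)} \ {in(p1,t2)} = {pkg_at(p5,depot)}
  ∪ pre   = {pkg_at(p5,depot)} ∪ {pkg_at(p1,whs1), truck_at(t2,whs1)}
          = {pkg_at(p1,whs1), pkg_at(p5,depot), truck_at(t2,whs1)}

== RESULT ==
["pkg_at(p1,whs1)", "pkg_at(p5,depot)", "truck_at(t2,whs1)"]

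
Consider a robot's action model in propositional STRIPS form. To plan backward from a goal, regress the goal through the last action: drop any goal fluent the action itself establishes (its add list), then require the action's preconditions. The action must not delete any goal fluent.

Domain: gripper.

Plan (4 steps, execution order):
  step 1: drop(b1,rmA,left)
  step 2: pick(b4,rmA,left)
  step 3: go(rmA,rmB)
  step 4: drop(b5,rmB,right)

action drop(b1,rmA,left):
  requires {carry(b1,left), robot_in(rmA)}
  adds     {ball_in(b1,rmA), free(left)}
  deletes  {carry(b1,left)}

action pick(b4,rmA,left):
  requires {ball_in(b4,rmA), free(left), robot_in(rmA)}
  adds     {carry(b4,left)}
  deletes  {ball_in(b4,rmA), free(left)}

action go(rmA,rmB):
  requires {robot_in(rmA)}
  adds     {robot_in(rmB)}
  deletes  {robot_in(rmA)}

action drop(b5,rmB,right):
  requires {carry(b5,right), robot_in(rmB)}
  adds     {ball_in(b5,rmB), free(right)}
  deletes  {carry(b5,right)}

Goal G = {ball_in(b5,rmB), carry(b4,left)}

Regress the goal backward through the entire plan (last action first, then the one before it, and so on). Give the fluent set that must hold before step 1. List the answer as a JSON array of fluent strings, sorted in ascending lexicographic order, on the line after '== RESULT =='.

Work backward from the goal:
  through step 4 (drop(b5,rmB,right)): drop {ball_in(b5,rmB)}, keep {carry(b4,left)}, require {carry(b5,right), robot_in(rmB)}
    → {carry(b4,left), carry(b5,right), robot_in(rmB)}
  through step 3 (go(rmA,rmB)): drop {robot_in(rmB)}, keep {carry(b4,left), carry(b5,right)}, require {robot_in(rmA)}
    → {carry(b4,left), carry(b5,right), robot_in(rmA)}
  through step 2 (pick(b4,rmA,left)): drop {carry(b4,left)}, keep {carry(b5,right), robot_in(rmA)}, require {ball_in(b4,rmA), free(left), robot_in(rmA)}
    → {ball_in(b4,rmA), carry(b5,right), free(left), robot_in(rmA)}
  through step 1 (drop(b1,rmA,left)): drop {free(left)}, keep {ball_in(b4,rmA), carry(b5,right), robot_in(rmA)}, require {carry(b1,left), robot_in(rmA)}
    → {ball_in(b4,rmA), carry(b1,left), carry(b5,right), robot_in(rmA)}

== RESULT ==
["ball_in(b4,rmA)", "carry(b1,left)", "carry(b5,right)", "robot_in(rmA)"]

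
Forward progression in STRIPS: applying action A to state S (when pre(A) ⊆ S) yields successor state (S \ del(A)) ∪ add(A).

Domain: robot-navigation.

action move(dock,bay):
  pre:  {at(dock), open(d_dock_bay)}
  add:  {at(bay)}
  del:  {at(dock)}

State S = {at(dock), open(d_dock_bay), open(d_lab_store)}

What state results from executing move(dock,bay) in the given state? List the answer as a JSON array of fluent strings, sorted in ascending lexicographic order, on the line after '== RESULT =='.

Compute (S \ del) ∪ add:
  pre ⊆ S: {at(dock), open(d_dock_bay)} ⊆ S  — applicable
  S \ del = {open(d_dock_bay), open(d_lab_store)}
  ∪ add   = {at(bay), open(d_dock_bay), open(d_lab_store)}

== RESULT ==
["at(bay)", "open(d_dock_bay)", "open(d_lab_store)"]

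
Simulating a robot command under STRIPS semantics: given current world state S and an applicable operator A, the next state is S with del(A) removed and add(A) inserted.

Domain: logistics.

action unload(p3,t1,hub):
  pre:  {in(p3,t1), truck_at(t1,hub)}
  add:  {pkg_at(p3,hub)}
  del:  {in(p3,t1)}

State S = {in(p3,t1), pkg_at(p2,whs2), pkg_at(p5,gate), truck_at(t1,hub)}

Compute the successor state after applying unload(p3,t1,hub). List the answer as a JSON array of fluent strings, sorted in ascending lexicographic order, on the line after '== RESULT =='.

Progress:
  pre ⊆ S: {in(p3,t1), truck_at(t1,hub)} ⊆ S  — applicable
  S \ del = {pkg_at(p2,whs2), pkg_at(p5,gate), truck_at(t1,hub)}
  ∪ add   = {pkg_at(p2,whs2), pkg_at(p3,hub), pkg_at(p5,gate), truck_at(t1,hub)}

== RESULT ==
["pkg_at(p2,whs2)", "pkg_at(p3,hub)", "pkg_at(p5,gate)", "truck_at(t1,hub)"]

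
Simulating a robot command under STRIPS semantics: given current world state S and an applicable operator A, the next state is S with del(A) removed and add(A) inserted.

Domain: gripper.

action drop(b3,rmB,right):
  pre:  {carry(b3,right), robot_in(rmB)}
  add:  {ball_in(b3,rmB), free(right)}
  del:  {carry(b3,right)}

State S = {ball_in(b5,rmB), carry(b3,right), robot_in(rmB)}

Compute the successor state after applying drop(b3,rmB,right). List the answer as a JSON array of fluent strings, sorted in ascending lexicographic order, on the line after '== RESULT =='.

Compute (S \ del) ∪ add:
  pre ⊆ S: {carry(b3,right), robot_in(rmB)} ⊆ S  — applicable
  S \ del = {ball_in(b5,rmB), robot_in(rmB)}
  ∪ add   = {ball_in(b3,rmB), ball_in(b5,rmB), free(right), robot_in(rmB)}

== RESULT ==
["ball_in(b3,rmB)", "ball_in(b5,rmB)", "free(right)", "robot_in(rmB)"]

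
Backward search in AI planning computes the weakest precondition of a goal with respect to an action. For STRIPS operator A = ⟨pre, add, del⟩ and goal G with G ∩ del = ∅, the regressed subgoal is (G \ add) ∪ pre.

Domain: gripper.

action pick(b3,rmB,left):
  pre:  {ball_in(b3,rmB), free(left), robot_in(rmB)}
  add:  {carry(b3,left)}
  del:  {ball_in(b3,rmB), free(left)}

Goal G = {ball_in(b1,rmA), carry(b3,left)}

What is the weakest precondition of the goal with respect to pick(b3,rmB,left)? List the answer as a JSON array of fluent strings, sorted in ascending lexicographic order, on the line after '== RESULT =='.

Compute (G \ add) ∪ pre:
  G ∩ del = {}  (empty — regression defined)
  G \ add = {ball_in(b1,rmA), carry(b3,left)} \ {carry(b3,left)} = {ball_in(b1,rmA)}
  ∪ pre   = {ball_in(b1,rmA)} ∪ {ball_in(b3,rmB), free(left), robot_in(rmB)}
          = {ball_in(b1,rmA), ball_in(b3,rmB), free(left), robot_in(rmB)}

== RESULT ==
["ball_in(b1,rmA)", "ball_in(b3,rmB)", "free(left)", "robot_in(rmB)"]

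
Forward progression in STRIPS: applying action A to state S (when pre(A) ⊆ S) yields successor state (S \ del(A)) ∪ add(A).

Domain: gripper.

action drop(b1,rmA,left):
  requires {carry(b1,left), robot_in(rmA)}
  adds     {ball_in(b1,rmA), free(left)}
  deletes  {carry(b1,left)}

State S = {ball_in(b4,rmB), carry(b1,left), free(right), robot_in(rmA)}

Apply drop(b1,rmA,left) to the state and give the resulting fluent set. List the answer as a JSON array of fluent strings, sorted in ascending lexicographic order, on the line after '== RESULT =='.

Compute (S \ del) ∪ add:
  pre ⊆ S: {carry(b1,left), robot_in(rmA)} ⊆ S  — applicable
  S \ del = {ball_in(b4,rmB), free(right), robot_in(rmA)}
  ∪ add   = {ball_in(b1,rmA), ball_in(b4,rmB), free(left), free(right), robot_in(rmA)}

== RESULT ==
["ball_in(b1,rmA)", "ball_in(b4,rmB)", "free(left)", "free(right)", "robot_in(rmA)"]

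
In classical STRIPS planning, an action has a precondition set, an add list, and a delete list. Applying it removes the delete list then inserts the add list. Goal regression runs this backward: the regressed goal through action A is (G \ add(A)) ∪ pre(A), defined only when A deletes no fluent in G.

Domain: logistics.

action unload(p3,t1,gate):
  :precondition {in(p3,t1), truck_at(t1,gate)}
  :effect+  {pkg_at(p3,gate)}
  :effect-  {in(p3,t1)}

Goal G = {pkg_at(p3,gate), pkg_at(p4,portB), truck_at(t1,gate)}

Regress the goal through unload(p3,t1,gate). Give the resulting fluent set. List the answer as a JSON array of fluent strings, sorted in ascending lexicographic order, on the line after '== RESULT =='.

Regress:
  G ∩ del = {}  (empty — regression defined)
  G \ add = {pkg_at(p3,gate), pkg_at(p4,portB), truck_at(t1,gate)} \ {pkg_at(p3,gate)} = {pkg_at(p4,portB), truck_at(t1,gate)}
  ∪ pre   = {pkg_at(p4,portB), truck_at(t1,gate)} ∪ {in(p3,t1), truck_at(t1,gate)}
          = {in(p3,t1), pkg_at(p4,portB), truck_at(t1,gate)}

== RESULT ==
["in(p3,t1)", "pkg_at(p4,portB)", "truck_at(t1,gate)"]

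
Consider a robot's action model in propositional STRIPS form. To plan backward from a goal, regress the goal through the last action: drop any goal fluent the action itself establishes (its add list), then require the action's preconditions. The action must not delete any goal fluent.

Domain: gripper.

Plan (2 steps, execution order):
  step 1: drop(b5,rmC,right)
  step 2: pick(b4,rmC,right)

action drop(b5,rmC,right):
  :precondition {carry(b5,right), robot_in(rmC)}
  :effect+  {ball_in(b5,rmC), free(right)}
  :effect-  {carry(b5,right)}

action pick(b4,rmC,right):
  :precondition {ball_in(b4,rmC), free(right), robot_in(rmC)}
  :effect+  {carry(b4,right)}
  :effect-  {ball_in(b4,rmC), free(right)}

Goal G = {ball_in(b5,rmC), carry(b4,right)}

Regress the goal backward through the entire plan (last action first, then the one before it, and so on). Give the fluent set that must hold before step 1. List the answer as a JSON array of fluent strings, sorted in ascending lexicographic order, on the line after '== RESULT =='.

Work backward from the goal:
  through step 2 (pick(b4,rmC,right)): drop {carry(b4,right)}, keep {ball_in(b5,rmC)}, require {ball_in(b4,rmC), free(right), robot_in(rmC)}
    → {ball_in(b4,rmC), ball_in(b5,rmC), free(right), robot_in(rmC)}
  through step 1 (drop(b5,rmC,right)): drop {ball_in(b5,rmC), free(right)}, keep {ball_in(b4,rmC), robot_in(rmC)}, require {carry(b5,right), robot_in(rmC)}
    → {ball_in(b4,rmC), carry(b5,right), robot_in(rmC)}

== RESULT ==
["ball_in(b4,rmC)", "carry(b5,right)", "robot_in(rmC)"]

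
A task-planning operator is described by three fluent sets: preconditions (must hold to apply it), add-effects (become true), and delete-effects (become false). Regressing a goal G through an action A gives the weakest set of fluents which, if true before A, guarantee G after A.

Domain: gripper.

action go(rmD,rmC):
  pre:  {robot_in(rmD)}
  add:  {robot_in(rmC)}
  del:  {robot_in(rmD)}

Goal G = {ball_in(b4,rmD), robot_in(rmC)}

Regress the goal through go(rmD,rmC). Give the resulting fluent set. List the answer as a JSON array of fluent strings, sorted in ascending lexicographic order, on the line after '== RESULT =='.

Compute (G \ add) ∪ pre:
  G ∩ del = {}  (empty — regression defined)
  G \ add = {ball_in(b4,rmD), robot_in(rmC)} \ {robot_in(rmC)} = {ball_in(b4,rmD)}
  ∪ pre   = {ball_in(b4,rmD)} ∪ {robot_in(rmD)}
          = {ball_in(b4,rmD), robot_in(rmD)}

== RESULT ==
["ball_in(b4,rmD)", "robot_in(rmD)"]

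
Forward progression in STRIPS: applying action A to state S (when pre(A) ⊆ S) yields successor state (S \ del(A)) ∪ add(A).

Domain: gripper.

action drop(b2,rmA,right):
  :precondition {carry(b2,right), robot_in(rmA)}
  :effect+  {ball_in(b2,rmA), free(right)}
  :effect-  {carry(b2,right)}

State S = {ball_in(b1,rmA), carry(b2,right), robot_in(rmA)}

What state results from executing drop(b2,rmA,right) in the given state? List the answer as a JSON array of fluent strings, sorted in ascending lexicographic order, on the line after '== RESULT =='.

Compute (S \ del) ∪ add:
  pre ⊆ S: {carry(b2,right), robot_in(rmA)} ⊆ S  — applicable
  S \ del = {ball_in(b1,rmA), robot_in(rmA)}
  ∪ add   = {ball_in(b1,rmA), ball_in(b2,rmA), free(right), robot_in(rmA)}

== RESULT ==
["ball_in(b1,rmA)", "ball_in(b2,rmA)", "free(right)", "robot_in(rmA)"]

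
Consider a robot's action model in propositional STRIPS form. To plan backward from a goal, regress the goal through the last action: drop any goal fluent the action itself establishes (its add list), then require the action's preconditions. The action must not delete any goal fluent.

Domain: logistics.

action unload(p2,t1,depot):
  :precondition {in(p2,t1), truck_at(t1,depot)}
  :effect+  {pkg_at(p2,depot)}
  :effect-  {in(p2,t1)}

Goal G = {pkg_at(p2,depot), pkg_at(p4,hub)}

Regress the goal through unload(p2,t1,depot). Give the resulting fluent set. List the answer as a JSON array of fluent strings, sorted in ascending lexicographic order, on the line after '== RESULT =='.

Compute (G \ add) ∪ pre:
  G ∩ del = {}  (empty — regression defined)
  G \ add = {pkg_at(p2,depot), pkg_at(p4,hub)} \ {pkg_at(p2,depot)} = {pkg_at(p4,hub)}
  ∪ pre   = {pkg_at(p4,hub)} ∪ {in(p2,t1), truck_at(t1,depot)}
          = {in(p2,t1), pkg_at(p4,hub), truck_at(t1,depot)}

== RESULT ==
["in(p2,t1)", "pkg_at(p4,hub)", "truck_at(t1,depot)"]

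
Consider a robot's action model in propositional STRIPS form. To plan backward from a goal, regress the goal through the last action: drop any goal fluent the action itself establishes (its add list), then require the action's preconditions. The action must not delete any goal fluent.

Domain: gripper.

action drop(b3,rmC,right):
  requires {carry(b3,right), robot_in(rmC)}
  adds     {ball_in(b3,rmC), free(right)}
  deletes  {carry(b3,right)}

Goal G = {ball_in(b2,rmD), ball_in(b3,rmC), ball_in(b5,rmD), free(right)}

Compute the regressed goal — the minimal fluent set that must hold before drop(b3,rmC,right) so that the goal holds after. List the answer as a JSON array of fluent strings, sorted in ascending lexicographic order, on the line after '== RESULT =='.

Regress:
  G ∩ del = {}  (empty — regression defined)
  G \ add = {ball_in(b2,rmD), ball_in(b3,rmC), ball_in(b5,rmD), free(right)} \ {ball_in(b3,rmC), free(right)} = {ball_in(b2,rmD), ball_in(b5,rmD)}
  ∪ pre   = {ball_in(b2,rmD), ball_in(b5,rmD)} ∪ {carry(b3,right), robot_in(rmC)}
          = {ball_in(b2,rmD), ball_in(b5,rmD), carry(b3,right), robot_in(rmC)}

== RESULT ==
["ball_in(b2,rmD)", "ball_in(b5,rmD)", "carry(b3,right)", "robot_in(rmC)"]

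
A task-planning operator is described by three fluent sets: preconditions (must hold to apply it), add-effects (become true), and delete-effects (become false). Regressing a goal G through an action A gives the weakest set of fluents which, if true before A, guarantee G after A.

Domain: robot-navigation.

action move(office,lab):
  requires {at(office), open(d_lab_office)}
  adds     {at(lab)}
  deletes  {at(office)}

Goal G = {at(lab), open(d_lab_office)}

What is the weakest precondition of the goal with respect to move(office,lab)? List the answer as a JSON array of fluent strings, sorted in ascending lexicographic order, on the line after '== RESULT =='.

Compute (G \ add) ∪ pre:
  G ∩ del = {}  (empty — regression defined)
  G \ add = {at(lab), open(d_lab_office)} \ {at(lab)} = {open(d_lab_office)}
  ∪ pre   = {open(d_lab_office)} ∪ {at(office), open(d_lab_office)}
          = {at(office), open(d_lab_office)}

== RESULT ==
["at(office)", "open(d_lab_office)"]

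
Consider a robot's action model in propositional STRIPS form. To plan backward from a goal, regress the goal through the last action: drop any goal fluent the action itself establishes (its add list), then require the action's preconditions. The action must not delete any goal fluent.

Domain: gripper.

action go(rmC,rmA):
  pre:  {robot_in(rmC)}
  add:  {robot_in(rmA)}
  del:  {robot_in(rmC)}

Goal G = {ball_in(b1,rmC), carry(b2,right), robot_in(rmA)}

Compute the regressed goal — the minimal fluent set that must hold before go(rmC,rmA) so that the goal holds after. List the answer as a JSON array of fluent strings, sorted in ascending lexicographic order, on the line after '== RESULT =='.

Compute (G \ add) ∪ pre:
  G ∩ del = {}  (empty — regression defined)
  G \ add = {ball_in(b1,rmC), carry(b2,right), robot_in(rmA)} \ {robot_in(rmA)} = {ball_in(b1,rmC), carry(b2,right)}
  ∪ pre   = {ball_in(b1,rmC), carry(b2,right)} ∪ {robot_in(rmC)}
          = {ball_in(b1,rmC), carry(b2,right), robot_in(rmC)}

== RESULT ==
["ball_in(b1,rmC)", "carry(b2,right)", "robot_in(rmC)"]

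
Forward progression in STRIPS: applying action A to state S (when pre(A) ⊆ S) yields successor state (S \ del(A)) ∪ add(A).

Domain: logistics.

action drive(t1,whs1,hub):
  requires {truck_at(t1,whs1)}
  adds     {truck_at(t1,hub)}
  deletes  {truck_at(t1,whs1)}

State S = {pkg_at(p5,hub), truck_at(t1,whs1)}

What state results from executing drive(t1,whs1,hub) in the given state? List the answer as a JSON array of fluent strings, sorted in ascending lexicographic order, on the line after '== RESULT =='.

Compute (S \ del) ∪ add:
  pre ⊆ S: {truck_at(t1,whs1)} ⊆ S  — applicable
  S \ del = {pkg_at(p5,hub)}
  ∪ add   = {pkg_at(p5,hub), truck_at(t1,hub)}

== RESULT ==
["pkg_at(p5,hub)", "truck_at(t1,hub)"]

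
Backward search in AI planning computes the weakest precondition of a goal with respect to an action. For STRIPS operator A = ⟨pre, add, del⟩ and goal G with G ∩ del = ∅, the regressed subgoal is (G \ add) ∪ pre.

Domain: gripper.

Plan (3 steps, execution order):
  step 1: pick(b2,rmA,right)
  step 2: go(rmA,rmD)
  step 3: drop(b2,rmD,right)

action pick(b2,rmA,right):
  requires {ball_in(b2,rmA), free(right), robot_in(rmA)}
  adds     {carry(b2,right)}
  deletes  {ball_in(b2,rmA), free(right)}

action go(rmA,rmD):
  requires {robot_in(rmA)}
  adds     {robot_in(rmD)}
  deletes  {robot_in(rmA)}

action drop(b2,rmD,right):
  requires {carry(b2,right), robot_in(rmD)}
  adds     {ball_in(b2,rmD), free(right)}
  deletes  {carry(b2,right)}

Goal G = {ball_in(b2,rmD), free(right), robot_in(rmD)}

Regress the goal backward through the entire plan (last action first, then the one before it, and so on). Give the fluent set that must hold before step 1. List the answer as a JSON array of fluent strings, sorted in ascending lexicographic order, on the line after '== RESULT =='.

Work backward from the goal:
  through step 3 (drop(b2,rmD,right)): drop {ball_in(b2,rmD), free(right)}, keep {robot_in(rmD)}, require {carry(b2,right), robot_in(rmD)}
    → {carry(b2,right), robot_in(rmD)}
  through step 2 (go(rmA,rmD)): drop {robot_in(rmD)}, keep {carry(b2,right)}, require {robot_in(rmA)}
    → {carry(b2,right), robot_in(rmA)}
  through step 1 (pick(b2,rmA,right)): drop {carry(b2,right)}, keep {robot_in(rmA)}, require {ball_in(b2,rmA), free(right), robot_in(rmA)}
    → {ball_in(b2,rmA), free(right), robot_in(rmA)}

== RESULT ==
["ball_in(b2,rmA)", "free(right)", "robot_in(rmA)"]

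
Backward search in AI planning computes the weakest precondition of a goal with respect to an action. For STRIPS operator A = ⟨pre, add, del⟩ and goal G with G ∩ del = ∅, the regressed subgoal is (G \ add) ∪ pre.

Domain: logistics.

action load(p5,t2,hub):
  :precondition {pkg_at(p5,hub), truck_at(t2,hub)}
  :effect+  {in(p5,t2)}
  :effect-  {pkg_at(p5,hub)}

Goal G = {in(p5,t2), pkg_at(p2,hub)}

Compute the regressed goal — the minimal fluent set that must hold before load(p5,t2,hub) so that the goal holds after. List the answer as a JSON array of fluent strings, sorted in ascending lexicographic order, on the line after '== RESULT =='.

Regress:
  G ∩ del = {}  (empty — regression defined)
  G \ add = {in(p5,t2), pkg_at(p2,hub)} \ {in(p5,t2)} = {pkg_at(p2,hub)}
  ∪ pre   = {pkg_at(p2,hub)} ∪ {pkg_at(p5,hub), truck_at(t2,hub)}
          = {pkg_at(p2,hub), pkg_at(p5,hub), truck_at(t2,hub)}

== RESULT ==
["pkg_at(p2,hub)", "pkg_at(p5,hub)", "truck_at(t2,hub)"]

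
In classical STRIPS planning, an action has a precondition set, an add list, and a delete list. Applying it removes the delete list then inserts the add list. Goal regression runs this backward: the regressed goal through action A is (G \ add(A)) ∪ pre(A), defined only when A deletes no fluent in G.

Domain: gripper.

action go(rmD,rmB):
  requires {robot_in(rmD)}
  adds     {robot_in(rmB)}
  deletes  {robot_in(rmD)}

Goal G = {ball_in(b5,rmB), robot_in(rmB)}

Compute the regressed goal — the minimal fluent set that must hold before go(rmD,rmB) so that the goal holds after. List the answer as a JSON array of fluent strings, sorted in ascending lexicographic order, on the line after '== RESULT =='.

Compute (G \ add) ∪ pre:
  G ∩ del = {}  (empty — regression defined)
  G \ add = {ball_in(b5,rmB), robot_in(rmB)} \ {robot_in(rmB)} = {ball_in(b5,rmB)}
  ∪ pre   = {ball_in(b5,rmB)} ∪ {robot_in(rmD)}
          = {ball_in(b5,rmB), robot_in(rmD)}

== RESULT ==
["ball_in(b5,rmB)", "robot_in(rmD)"]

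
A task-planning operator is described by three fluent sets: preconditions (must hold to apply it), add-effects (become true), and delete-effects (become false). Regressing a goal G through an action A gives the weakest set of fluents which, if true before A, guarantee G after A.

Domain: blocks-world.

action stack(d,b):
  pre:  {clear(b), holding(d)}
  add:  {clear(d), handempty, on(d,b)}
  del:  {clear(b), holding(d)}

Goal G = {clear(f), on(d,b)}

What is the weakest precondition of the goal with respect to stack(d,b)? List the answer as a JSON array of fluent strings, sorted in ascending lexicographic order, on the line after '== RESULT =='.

Regress:
  G ∩ del = {}  (empty — regression defined)
  G \ add = {clear(f), on(d,b)} \ {clear(d), handempty, on(d,b)} = {clear(f)}
  ∪ pre   = {clear(f)} ∪ {clear(b), holding(d)}
          = {clear(b), clear(f), holding(d)}

== RESULT ==
["clear(b)", "clear(f)", "holding(d)"]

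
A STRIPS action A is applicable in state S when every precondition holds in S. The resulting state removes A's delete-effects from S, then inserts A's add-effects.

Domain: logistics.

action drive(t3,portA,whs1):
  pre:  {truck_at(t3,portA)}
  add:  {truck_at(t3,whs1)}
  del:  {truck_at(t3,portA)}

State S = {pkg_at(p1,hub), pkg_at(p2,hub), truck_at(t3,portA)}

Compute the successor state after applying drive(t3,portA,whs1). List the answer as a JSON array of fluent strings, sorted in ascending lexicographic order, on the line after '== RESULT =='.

Compute (S \ del) ∪ add:
  pre ⊆ S: {truck_at(t3,portA)} ⊆ S  — applicable
  S \ del = {pkg_at(p1,hub), pkg_at(p2,hub)}
  ∪ add   = {pkg_at(p1,hub), pkg_at(p2,hub), truck_at(t3,whs1)}

== RESULT ==
["pkg_at(p1,hub)", "pkg_at(p2,hub)", "truck_at(t3,whs1)"]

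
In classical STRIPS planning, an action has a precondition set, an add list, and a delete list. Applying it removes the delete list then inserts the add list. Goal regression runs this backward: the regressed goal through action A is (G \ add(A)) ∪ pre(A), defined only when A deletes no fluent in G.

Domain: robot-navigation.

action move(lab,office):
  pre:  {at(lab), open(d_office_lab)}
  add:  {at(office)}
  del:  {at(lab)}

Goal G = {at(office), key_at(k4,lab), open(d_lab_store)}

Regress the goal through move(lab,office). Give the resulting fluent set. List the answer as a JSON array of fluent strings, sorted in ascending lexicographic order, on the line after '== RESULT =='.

Regress:
  G ∩ del = {}  (empty — regression defined)
  G \ add = {at(office), key_at(k4,lab), open(d_lab_store)} \ {at(office)} = {key_at(k4,lab), open(d_lab_store)}
  ∪ pre   = {key_at(k4,lab), open(d_lab_store)} ∪ {at(lab), open(d_office_lab)}
          = {at(lab), key_at(k4,lab), open(d_lab_store), open(d_office_lab)}

== RESULT ==
["at(lab)", "key_at(k4,lab)", "open(d_lab_store)", "open(d_office_lab)"]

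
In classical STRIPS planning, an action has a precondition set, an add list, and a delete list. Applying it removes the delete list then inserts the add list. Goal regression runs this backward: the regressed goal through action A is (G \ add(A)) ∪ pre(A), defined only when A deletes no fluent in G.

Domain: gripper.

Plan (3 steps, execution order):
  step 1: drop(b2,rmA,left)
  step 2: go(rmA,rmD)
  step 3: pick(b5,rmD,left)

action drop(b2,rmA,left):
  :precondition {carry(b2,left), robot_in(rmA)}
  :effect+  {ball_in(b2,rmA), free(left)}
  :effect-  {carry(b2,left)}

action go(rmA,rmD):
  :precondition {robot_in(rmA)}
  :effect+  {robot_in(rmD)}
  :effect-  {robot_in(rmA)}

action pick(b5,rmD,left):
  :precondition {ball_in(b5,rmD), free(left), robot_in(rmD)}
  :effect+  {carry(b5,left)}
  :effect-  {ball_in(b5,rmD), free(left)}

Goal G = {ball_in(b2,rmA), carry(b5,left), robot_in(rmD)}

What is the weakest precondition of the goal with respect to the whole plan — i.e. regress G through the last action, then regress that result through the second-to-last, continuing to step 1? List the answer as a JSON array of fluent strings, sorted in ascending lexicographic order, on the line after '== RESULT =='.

Regress step by step:
  through step 3 (pick(b5,rmD,left)): drop {carry(b5,left)}, keep {ball_in(b2,rmA), robot_in(rmD)}, require {ball_in(b5,rmD), free(left), robot_in(rmD)}
    → {ball_in(b2,rmA), ball_in(b5,rmD), free(left), robot_in(rmD)}
  through step 2 (go(rmA,rmD)): drop {robot_in(rmD)}, keep {ball_in(b2,rmA), ball_in(b5,rmD), free(left)}, require {robot_in(rmA)}
    → {ball_in(b2,rmA), ball_in(b5,rmD), free(left), robot_in(rmA)}
  through step 1 (drop(b2,rmA,left)): drop {ball_in(b2,rmA), free(left)}, keep {ball_in(b5,rmD), robot_in(rmA)}, require {carry(b2,left), robot_in(rmA)}
    → {ball_in(b5,rmD), carry(b2,left), robot_in(rmA)}

== RESULT ==
["ball_in(b5,rmD)", "carry(b2,left)", "robot_in(rmA)"]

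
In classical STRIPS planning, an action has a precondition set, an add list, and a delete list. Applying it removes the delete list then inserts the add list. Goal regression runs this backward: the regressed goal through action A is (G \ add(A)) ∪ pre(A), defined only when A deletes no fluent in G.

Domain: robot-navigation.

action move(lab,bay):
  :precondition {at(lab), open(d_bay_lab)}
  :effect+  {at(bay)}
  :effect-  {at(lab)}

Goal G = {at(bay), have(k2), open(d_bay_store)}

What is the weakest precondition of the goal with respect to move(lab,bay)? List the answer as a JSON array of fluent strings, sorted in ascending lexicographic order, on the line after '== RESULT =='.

Compute (G \ add) ∪ pre:
  G ∩ del = {}  (empty — regression defined)
  G \ add = {at(bay), have(k2), open(d_bay_store)} \ {at(bay)} = {have(k2), open(d_bay_store)}
  ∪ pre   = {have(k2), open(d_bay_store)} ∪ {at(lab), open(d_bay_lab)}
          = {at(lab), have(k2), open(d_bay_lab), open(d_bay_store)}

== RESULT ==
["at(lab)", "have(k2)", "open(d_bay_lab)", "open(d_bay_store)"]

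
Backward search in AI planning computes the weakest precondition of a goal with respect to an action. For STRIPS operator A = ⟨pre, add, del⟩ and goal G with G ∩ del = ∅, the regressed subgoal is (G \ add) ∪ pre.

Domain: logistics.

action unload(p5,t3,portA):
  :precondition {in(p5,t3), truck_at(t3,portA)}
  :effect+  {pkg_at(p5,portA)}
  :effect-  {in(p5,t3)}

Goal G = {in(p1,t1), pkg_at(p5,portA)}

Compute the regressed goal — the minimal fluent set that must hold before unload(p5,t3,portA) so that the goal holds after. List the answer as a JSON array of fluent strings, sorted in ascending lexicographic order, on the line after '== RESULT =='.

Compute (G \ add) ∪ pre:
  G ∩ del = {}  (empty — regression defined)
  G \ add = {in(p1,t1), pkg_at(p5,portA)} \ {pkg_at(p5,portA)} = {in(p1,t1)}
  ∪ pre   = {in(p1,t1)} ∪ {in(p5,t3), truck_at(t3,portA)}
          = {in(p1,t1), in(p5,t3), truck_at(t3,portA)}

== RESULT ==
["in(p1,t1)", "in(p5,t3)", "truck_at(t3,portA)"]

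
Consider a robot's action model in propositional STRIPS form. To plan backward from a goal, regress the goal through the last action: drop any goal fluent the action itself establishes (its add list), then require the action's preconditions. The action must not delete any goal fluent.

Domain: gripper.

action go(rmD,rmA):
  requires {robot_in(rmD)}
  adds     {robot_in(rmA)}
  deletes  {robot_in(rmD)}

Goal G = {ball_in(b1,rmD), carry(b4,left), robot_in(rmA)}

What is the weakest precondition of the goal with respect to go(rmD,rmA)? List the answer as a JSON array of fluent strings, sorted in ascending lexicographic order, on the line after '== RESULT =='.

Compute (G \ add) ∪ pre:
  G ∩ del = {}  (empty — regression defined)
  G \ add = {ball_in(b1,rmD), carry(b4,left), robot_in(rmA)} \ {robot_in(rmA)} = {ball_in(b1,rmD), carry(b4,left)}
  ∪ pre   = {ball_in(b1,rmD), carry(b4,left)} ∪ {robot_in(rmD)}
          = {ball_in(b1,rmD), carry(b4,left), robot_in(rmD)}

== RESULT ==
["ball_in(b1,rmD)", "carry(b4,left)", "robot_in(rmD)"]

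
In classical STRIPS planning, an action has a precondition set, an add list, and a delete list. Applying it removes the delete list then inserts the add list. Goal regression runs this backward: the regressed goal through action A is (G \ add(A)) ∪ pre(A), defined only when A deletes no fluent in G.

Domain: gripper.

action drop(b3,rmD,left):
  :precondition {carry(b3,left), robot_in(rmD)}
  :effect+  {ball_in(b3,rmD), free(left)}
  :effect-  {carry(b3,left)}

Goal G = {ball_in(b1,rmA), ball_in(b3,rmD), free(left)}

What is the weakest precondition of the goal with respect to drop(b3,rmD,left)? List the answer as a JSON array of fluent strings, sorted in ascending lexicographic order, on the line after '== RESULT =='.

Regress:
  G ∩ del = {}  (empty — regression defined)
  G \ add = {ball_in(b1,rmA), ball_in(b3,rmD), free(left)} \ {ball_in(b3,rmD), free(left)} = {ball_in(b1,rmA)}
  ∪ pre   = {ball_in(b1,rmA)} ∪ {carry(b3,left), robot_in(rmD)}
          = {ball_in(b1,rmA), carry(b3,left), robot_in(rmD)}

== RESULT ==
["ball_in(b1,rmA)", "carry(b3,left)", "robot_in(rmD)"]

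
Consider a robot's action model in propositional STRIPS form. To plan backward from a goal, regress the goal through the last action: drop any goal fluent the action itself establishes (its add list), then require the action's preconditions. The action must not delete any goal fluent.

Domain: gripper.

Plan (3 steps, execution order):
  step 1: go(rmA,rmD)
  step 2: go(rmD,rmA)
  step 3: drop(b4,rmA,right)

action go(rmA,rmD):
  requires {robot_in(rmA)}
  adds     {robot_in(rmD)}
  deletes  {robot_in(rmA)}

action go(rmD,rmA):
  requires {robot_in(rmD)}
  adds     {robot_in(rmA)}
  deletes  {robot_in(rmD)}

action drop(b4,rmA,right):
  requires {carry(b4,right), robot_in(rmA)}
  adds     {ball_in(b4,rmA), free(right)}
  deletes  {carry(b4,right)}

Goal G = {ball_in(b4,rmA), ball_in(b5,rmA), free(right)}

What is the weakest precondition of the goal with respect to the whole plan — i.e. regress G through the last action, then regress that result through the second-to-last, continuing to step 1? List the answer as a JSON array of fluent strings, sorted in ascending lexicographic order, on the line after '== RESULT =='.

Regress step by step:
  through step 3 (drop(b4,rmA,right)): drop {ball_in(b4,rmA), free(right)}, keep {ball_in(b5,rmA)}, require {carry(b4,right), robot_in(rmA)}
    → {ball_in(b5,rmA), carry(b4,right), robot_in(rmA)}
  through step 2 (go(rmD,rmA)): drop {robot_in(rmA)}, keep {ball_in(b5,rmA), carry(b4,right)}, require {robot_in(rmD)}
    → {ball_in(b5,rmA), carry(b4,right), robot_in(rmD)}
  through step 1 (go(rmA,rmD)): drop {robot_in(rmD)}, keep {ball_in(b5,rmA), carry(b4,right)}, require {robot_in(rmA)}
    → {ball_in(b5,rmA), carry(b4,right), robot_in(rmA)}

== RESULT ==
["ball_in(b5,rmA)", "carry(b4,right)", "robot_in(rmA)"]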